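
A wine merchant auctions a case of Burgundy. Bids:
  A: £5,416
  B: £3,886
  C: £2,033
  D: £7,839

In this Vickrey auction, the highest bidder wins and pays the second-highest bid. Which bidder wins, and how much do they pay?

Sorting bids: 7,839 (D) > 5,416 (A) > 3,886 (B) > 2,033 (C)
Second-price: D pays A's bid of £5,416.

D pays £5,416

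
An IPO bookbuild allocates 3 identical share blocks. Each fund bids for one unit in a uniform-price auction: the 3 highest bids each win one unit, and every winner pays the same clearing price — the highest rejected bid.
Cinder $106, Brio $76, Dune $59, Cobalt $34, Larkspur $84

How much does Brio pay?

Ordering the bids: 106 (Cinder), 84 (Larkspur), 76 (Brio), 59 (Dune), 34 (Cobalt)
The 3 highest are Cinder, Larkspur, Brio.
First losing bid is Dune's $59, which sets the uniform price.
Brio wins → pays $59.

Brio pays $59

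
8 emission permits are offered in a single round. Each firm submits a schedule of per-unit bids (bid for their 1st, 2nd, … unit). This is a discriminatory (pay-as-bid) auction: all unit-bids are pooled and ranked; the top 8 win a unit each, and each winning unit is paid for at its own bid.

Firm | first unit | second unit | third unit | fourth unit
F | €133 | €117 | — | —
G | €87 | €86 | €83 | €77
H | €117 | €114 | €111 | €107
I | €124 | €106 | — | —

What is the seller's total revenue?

Merging the schedules and taking the best 8: 133 (F-1), 124 (I-1), 117 (F-2), 117 (H-1), 114 (H-2), 111 (H-3), 107 (H-4), 106 (I-2)
Next rejected bid: €87 (not a price — pay-as-bid).
Each winning unit pays its own bid.
Revenue = 133 + 124 + 117 + 117 + 114 + 111 + 107 + 106 = €929.

Total revenue: €929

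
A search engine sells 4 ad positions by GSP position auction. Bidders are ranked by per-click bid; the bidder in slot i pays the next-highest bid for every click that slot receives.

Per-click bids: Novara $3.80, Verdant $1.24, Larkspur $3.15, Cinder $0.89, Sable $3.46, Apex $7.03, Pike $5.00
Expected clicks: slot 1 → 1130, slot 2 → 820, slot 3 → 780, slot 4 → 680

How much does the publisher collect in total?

Sorting advertisers: $7.03 (Apex) > $5.00 (Pike) > $3.80 (Novara) > $3.46 (Sable) > $3.15 (Larkspur) > …
Slot 1: Apex pays $5.00 × 1130 = $5650.00
Slot 2: Pike pays $3.80 × 820 = $3116.00
Slot 3: Novara pays $3.46 × 780 = $2698.80
Slot 4: Sable pays $3.15 × 680 = $2142.00
Total = $13606.80

Total revenue: $13606.80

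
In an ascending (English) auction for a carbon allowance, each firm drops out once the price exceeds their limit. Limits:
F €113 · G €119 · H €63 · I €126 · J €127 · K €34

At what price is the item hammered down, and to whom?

J wins at €126

Sorting limits: 127 (J) > 126 (I) > 119 (G) > 113 (F) > 63 (H) > 34 (K)
I is the last rival to drop out, at €126; J remains and wins at that price.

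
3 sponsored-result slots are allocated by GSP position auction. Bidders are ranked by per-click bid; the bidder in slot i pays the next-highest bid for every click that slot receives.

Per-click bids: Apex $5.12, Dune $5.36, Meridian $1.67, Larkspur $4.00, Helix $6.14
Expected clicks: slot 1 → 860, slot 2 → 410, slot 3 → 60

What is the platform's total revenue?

Sorting advertisers: $6.14 (Helix) > $5.36 (Dune) > $5.12 (Apex) > $4.00 (Larkspur) > …
Slot 1: Helix pays $5.36 × 860 = $4609.60
Slot 2: Dune pays $5.12 × 410 = $2099.20
Slot 3: Apex pays $4.00 × 60 = $240.00
Total = $6948.80

Total revenue: $6948.80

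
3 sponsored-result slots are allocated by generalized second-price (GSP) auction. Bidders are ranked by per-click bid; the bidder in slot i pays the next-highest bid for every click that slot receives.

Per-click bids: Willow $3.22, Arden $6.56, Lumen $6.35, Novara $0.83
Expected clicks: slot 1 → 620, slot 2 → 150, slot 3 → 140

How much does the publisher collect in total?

Total revenue: $4536.20

Sorting advertisers: $6.56 (Arden) > $6.35 (Lumen) > $3.22 (Willow) > $0.83 (Novara)
Slot 1: Arden pays $6.35 × 620 = $3937.00
Slot 2: Lumen pays $3.22 × 150 = $483.00
Slot 3: Willow pays $0.83 × 140 = $116.20
Total = $4536.20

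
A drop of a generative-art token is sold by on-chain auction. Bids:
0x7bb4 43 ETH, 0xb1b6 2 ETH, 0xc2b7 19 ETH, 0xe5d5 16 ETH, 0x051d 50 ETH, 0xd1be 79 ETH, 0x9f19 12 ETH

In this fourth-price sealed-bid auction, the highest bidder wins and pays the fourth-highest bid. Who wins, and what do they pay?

Rule: the highest bidder wins and pays the fourth-highest bid.
Bids ranked: 79 (0xd1be) > 50 (0x051d) > 43 (0x7bb4) > 19 (0xc2b7) > 16 (0xe5d5) > 12 (0x9f19) > …
0xd1be is highest; pays the fourth-highest bid, 19 ETH.

0xd1be pays 19 ETH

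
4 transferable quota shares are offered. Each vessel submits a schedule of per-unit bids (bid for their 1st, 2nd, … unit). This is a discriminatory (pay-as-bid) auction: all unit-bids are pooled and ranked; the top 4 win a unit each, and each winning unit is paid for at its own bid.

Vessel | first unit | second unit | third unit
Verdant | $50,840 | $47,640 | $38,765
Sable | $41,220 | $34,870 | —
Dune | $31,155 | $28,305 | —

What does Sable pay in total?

Merging the schedules and taking the best 4: 50,840 (Verdant-1), 47,640 (Verdant-2), 41,220 (Sable-1), 38,765 (Verdant-3)
Next rejected bid: $34,870 (not a price — pay-as-bid).
Sable's winning unit-bids: 41,220 = $41,220.

Sable pays $41,220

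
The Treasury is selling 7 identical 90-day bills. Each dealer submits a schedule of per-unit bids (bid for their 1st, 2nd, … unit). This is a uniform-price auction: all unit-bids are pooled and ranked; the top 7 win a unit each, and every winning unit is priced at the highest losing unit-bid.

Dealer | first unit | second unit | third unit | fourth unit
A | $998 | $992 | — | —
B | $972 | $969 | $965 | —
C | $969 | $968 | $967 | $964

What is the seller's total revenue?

Pooled unit-bids ranked (top 7): 998 (A-1), 992 (A-2), 972 (B-1), 969 (B-2), 969 (C-1), 968 (C-2), 967 (C-3)
Highest rejected unit-bid = $965.
Allocation: A 2, B 2, C 3. Every unit priced at $965.
Revenue = 7 × 965 = $6,755.

Total revenue: $6,755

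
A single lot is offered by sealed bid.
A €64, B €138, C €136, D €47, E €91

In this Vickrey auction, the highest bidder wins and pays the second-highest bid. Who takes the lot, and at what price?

B pays €136

Rule: the highest bidder wins and pays the second-highest bid.
Bids in order: 138 (B) > 136 (C) > 91 (E) > 64 (A) > 47 (D)
Second-price: B pays C's bid of €136.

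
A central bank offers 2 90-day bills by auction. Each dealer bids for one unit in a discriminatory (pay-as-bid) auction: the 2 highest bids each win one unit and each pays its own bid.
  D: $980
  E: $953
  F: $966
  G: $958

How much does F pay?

F pays $966

Bids ranked high→low: 980 (D), 966 (F), 958 (G), 953 (E)
Winners (2 units): D, F.
F wins → own bid $966.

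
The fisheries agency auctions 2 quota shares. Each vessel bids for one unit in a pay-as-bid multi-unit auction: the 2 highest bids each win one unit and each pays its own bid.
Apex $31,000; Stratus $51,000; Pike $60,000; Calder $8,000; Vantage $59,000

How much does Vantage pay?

Bids ranked high→low: 60,000 (Pike), 59,000 (Vantage), 51,000 (Stratus), 31,000 (Apex), …
Top 2: Pike, Vantage.
Vantage wins → own bid $59,000.

Vantage pays $59,000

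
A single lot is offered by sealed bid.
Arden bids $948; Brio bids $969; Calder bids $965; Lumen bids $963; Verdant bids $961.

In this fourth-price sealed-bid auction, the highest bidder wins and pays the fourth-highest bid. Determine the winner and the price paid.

Brio pays $961

Rule: the highest bidder wins and pays the fourth-highest bid.
Sorting bids: 969 (Brio) > 965 (Calder) > 963 (Lumen) > 961 (Verdant) > 948 (Arden)
Brio is highest; pays the fourth-highest bid, $961.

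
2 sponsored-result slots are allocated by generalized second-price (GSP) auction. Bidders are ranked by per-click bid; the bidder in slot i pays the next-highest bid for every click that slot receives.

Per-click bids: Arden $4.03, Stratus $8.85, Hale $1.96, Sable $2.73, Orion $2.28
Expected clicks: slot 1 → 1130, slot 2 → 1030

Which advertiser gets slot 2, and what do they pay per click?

Arden; $2.73 per click

Per-click bids in order: $8.85 (Stratus) > $4.03 (Arden) > $2.73 (Sable) > …
Slot 2 goes to the second-ranked bidder, Arden, who pays the next bid down: $2.73/click.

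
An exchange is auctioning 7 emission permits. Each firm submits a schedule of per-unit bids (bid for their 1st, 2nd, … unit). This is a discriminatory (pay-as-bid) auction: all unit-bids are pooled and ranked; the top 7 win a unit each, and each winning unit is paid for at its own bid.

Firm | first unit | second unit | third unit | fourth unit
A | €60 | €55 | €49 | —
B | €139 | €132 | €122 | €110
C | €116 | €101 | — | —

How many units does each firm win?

A 1, B 4, C 2

All unit-bids, highest first — top 7: 139 (B-1), 132 (B-2), 122 (B-3), 116 (C-1), 110 (B-4), 101 (C-2), 60 (A-1)
Next rejected bid: €55 (not a price — pay-as-bid).
Allocation: A 1, B 4, C 2.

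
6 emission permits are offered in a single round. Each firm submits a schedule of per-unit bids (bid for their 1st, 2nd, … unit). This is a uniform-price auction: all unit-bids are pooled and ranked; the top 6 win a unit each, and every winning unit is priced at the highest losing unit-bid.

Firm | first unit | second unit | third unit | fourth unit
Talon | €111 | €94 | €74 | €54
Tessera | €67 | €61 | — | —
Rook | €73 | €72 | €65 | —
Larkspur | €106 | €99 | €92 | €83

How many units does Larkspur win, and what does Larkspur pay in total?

Pooled unit-bids ranked (top 6): 111 (Talon-1), 106 (Larkspur-1), 99 (Larkspur-2), 94 (Talon-2), 92 (Larkspur-3), 83 (Larkspur-4)
Highest rejected unit-bid = €74.
Larkspur wins 4 unit(s) at €74 each.

Larkspur: 4 units, pays €296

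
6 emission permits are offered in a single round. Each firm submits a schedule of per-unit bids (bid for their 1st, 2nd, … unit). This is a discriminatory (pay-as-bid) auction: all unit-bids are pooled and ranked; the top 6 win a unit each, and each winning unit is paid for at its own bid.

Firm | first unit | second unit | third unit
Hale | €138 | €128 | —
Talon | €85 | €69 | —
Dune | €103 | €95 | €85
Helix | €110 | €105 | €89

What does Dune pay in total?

Dune pays €198

All unit-bids, highest first — top 6: 138 (Hale-1), 128 (Hale-2), 110 (Helix-1), 105 (Helix-2), 103 (Dune-1), 95 (Dune-2)
Next rejected bid: €89 (not a price — pay-as-bid).
Dune's winning unit-bids: 103 + 95 = €198.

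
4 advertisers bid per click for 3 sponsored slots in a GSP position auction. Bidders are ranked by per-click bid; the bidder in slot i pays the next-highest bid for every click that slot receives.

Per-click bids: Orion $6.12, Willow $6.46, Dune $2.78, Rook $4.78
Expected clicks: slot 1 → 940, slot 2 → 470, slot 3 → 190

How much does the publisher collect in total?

Total revenue: $8527.60

Per-click bids in order: $6.46 (Willow) > $6.12 (Orion) > $4.78 (Rook) > $2.78 (Dune)
Slot 1: Willow pays $6.12 × 940 = $5752.80
Slot 2: Orion pays $4.78 × 470 = $2246.60
Slot 3: Rook pays $2.78 × 190 = $528.20
Total = $8527.60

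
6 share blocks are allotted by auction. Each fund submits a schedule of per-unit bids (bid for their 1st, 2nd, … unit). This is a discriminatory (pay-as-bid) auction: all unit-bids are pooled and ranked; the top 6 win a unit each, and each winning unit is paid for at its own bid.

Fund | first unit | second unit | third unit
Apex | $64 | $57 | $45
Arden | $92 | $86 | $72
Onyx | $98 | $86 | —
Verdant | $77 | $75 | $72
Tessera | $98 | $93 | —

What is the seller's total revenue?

Total revenue: $553

Merging the schedules and taking the best 6: 98 (Onyx-1), 98 (Tessera-1), 93 (Tessera-2), 92 (Arden-1), 86 (Arden-2), 86 (Onyx-2)
Next rejected bid: $77 (not a price — pay-as-bid).
Each winning unit pays its own bid.
Revenue = 98 + 98 + 93 + 92 + 86 + 86 = $553.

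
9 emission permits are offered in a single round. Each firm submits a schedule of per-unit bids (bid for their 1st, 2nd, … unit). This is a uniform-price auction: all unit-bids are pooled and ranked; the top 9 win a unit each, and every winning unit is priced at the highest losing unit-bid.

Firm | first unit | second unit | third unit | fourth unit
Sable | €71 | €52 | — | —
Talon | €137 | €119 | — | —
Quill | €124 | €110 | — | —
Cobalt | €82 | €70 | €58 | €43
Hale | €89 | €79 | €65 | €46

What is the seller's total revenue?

Total revenue: €585

Pooled unit-bids ranked (top 9): 137 (Talon-1), 124 (Quill-1), 119 (Talon-2), 110 (Quill-2), 89 (Hale-1), 82 (Cobalt-1), 79 (Hale-2), 71 (Sable-1), 70 (Cobalt-2)
Highest rejected unit-bid = €65.
Allocation: Cobalt 2, Hale 2, Quill 2, Sable 1, Talon 2. Every unit priced at €65.
Revenue = 9 × 65 = €585.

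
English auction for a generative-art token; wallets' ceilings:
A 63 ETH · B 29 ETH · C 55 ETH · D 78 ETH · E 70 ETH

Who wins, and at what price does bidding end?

Rule: the price rises until one bidder remains; the winner pays the price at which the last rival dropped out.
Limits ranked: 78 (D) > 70 (E) > 63 (A) > 55 (C) > 29 (B)
Once the price passes 70 ETH, only D is left; the hammer falls at E's limit of 70 ETH.

D wins at 70 ETH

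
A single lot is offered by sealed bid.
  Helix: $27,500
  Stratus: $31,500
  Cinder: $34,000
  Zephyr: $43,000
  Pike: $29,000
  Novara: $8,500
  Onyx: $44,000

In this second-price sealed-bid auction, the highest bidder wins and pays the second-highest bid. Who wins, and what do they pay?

Bids in order: 44,000 (Onyx) > 43,000 (Zephyr) > 34,000 (Cinder) > 31,500 (Stratus) > 29,000 (Pike) > 27,500 (Helix) > …
Second-price: Onyx pays Zephyr's bid of $43,000.

Onyx pays $43,000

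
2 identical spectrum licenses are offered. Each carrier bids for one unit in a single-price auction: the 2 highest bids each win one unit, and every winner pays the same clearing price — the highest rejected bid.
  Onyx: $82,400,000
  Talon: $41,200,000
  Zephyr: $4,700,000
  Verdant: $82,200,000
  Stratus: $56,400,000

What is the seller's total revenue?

Total revenue: $112,800,000

Bids ranked high→low: 82,400,000 (Onyx), 82,200,000 (Verdant), 56,400,000 (Stratus), 41,200,000 (Talon), …
Top 2: Onyx, Verdant.
Clearing price = highest rejected bid = $56,400,000.
Total revenue = 2 × $56,400,000 = $112,800,000.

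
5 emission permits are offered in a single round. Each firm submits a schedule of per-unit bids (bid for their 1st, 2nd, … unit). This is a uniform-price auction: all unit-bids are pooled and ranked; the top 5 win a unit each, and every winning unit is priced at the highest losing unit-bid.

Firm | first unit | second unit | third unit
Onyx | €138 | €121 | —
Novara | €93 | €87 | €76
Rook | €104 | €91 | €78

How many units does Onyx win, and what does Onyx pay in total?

Onyx: 2 units, pays €174

Merging the schedules and taking the best 5: 138 (Onyx-1), 121 (Onyx-2), 104 (Rook-1), 93 (Novara-1), 91 (Rook-2)
First bid not allocated: €87.
Onyx wins 2 unit(s) at €87 each.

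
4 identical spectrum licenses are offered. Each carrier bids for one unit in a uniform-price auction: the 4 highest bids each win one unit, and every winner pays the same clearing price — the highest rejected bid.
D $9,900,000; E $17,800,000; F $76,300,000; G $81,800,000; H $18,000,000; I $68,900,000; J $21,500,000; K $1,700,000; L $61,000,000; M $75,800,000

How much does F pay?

F pays $61,000,000

Ordering the bids: 81,800,000 (G), 76,300,000 (F), 75,800,000 (M), 68,900,000 (I), 61,000,000 (L), 21,500,000 (J), …
Top 4: G, F, M, I.
First losing bid is L's $61,000,000, which sets the uniform price.
F wins → pays $61,000,000.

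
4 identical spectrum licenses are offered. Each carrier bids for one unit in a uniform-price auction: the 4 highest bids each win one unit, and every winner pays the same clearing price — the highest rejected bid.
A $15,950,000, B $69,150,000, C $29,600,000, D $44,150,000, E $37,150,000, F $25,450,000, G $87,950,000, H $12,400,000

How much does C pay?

Bids ranked high→low: 87,950,000 (G), 69,150,000 (B), 44,150,000 (D), 37,150,000 (E), 29,600,000 (C), 25,450,000 (F), …
Top 4: G, B, D, E.
Highest unsuccessful bid: $29,600,000 → clearing price.
C does not win → pays $0.

C pays $0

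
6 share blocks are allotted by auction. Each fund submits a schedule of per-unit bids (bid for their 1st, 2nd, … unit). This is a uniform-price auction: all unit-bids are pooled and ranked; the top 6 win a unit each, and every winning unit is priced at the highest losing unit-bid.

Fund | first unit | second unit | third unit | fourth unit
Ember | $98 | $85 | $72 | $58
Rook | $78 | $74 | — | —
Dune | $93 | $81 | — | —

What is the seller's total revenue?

Total revenue: $432

All unit-bids, highest first — top 6: 98 (Ember-1), 93 (Dune-1), 85 (Ember-2), 81 (Dune-2), 78 (Rook-1), 74 (Rook-2)
Highest rejected unit-bid = $72.
Allocation: Dune 2, Ember 2, Rook 2. Every unit priced at $72.
Revenue = 6 × 72 = $432.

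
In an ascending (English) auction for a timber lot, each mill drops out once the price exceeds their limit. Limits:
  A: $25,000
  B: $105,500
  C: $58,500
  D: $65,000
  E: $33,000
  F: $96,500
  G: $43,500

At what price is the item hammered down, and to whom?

Ascending (English) auction: the price rises until one bidder remains; the winner pays the price at which the last rival dropped out.
Limits ranked: 105,500 (B) > 96,500 (F) > 65,000 (D) > 58,500 (C) > 43,500 (G) > 33,000 (E) > …
Once the price passes $96,500, only B is left; the hammer falls at F's limit of $96,500.

B wins at $96,500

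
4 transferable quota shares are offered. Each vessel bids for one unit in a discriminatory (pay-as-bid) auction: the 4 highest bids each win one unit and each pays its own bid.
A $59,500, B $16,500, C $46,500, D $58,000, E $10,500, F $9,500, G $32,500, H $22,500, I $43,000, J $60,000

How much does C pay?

Bids ranked high→low: 60,000 (J), 59,500 (A), 58,000 (D), 46,500 (C), 43,000 (I), 32,500 (G), …
Winners (4 units): J, A, D, C.
C wins → own bid $46,500.

C pays $46,500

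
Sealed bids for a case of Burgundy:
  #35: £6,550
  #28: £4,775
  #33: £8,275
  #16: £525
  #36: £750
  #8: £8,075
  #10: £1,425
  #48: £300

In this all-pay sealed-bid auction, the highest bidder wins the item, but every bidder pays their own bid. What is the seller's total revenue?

Sorting bids: 8,275 (#33) > 8,075 (#8) > 6,550 (#35) > 4,775 (#28) > 1,425 (#10) > 750 (#36) > …
Every bidder forfeits their bid regardless of winning.
Revenue = 6,550 + 4,775 + 8,275 + 525 + 750 + 8,075 + 1,425 + 300 = £30,675.

Total revenue: £30,675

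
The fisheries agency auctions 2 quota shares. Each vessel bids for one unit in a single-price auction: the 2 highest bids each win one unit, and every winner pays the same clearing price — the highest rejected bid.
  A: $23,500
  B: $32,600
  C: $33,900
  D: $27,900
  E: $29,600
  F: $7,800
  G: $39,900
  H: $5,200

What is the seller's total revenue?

Ordering the bids: 39,900 (G), 33,900 (C), 32,600 (B), 29,600 (E), …
Winners (2 units): G, C.
First losing bid is B's $32,600, which sets the uniform price.
Total revenue = 2 × $32,600 = $65,200.

Total revenue: $65,200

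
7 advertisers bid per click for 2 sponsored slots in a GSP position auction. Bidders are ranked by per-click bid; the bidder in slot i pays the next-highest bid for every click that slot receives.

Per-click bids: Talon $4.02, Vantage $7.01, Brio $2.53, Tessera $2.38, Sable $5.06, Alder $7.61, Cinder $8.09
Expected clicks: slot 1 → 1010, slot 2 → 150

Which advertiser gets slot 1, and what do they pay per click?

Cinder; $7.61 per click

Sorting advertisers: $8.09 (Cinder) > $7.61 (Alder) > $7.01 (Vantage) > …
Slot 1 goes to the first-ranked bidder, Cinder, who pays the next bid down: $7.61/click.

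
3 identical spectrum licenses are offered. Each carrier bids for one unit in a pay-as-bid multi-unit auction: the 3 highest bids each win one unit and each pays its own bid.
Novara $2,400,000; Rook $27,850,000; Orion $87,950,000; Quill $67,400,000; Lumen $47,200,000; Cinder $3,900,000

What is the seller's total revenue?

Total revenue: $202,550,000

Sorting: 87,950,000 (Orion), 67,400,000 (Quill), 47,200,000 (Lumen), 27,850,000 (Rook), 3,900,000 (Cinder), …
Top 3: Orion, Quill, Lumen.
Total revenue = 87,950,000 + 67,400,000 + 47,200,000 = $202,550,000.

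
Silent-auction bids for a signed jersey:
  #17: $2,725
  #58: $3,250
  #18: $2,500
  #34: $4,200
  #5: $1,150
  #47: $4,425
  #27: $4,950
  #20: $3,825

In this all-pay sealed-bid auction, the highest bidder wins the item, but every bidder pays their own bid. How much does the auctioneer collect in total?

Total revenue: $27,025

Bids in order: 4,950 (#27) > 4,425 (#47) > 4,200 (#34) > 3,825 (#20) > 3,250 (#58) > 2,725 (#17) > …
#27 wins with the top bid; all bids are sunk regardless.
Every bidder forfeits their bid regardless of winning.
Revenue = 2,725 + 3,250 + 2,500 + 4,200 + 1,150 + 4,425 + 4,950 + 3,825 = $27,025.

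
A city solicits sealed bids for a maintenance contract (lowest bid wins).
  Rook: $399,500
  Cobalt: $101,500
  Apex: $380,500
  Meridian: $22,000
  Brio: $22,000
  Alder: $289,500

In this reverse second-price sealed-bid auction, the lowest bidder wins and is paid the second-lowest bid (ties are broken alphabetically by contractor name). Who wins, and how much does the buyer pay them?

Bids in order: 22,000 (Brio) < 22,000 (Meridian) < 101,500 (Cobalt) < 289,500 (Alder) < 380,500 (Apex) < 399,500 (Rook)
Tie at $22,000 → Brio wins by tie-break.
Brio wins with the lowest bid; price is set by the runner-up at $22,000.

Brio is paid $22,000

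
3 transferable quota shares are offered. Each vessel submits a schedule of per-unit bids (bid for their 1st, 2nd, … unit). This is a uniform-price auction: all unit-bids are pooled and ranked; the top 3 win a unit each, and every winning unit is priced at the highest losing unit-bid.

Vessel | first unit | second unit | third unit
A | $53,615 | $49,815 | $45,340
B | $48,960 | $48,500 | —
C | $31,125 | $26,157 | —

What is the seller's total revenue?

Total revenue: $145,500

All unit-bids, highest first — top 3: 53,615 (A-1), 49,815 (A-2), 48,960 (B-1)
Highest rejected unit-bid = $48,500.
Allocation: A 2, B 1. Every unit priced at $48,500.
Revenue = 3 × 48,500 = $145,500.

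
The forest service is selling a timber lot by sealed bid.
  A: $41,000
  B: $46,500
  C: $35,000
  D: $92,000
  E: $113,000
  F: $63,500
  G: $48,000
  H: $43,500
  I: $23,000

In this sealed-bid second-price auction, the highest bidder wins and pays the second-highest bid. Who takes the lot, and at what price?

E pays $92,000

Bids in order: 113,000 (E) > 92,000 (D) > 63,500 (F) > 48,000 (G) > 46,500 (B) > 43,500 (H) > …
Second-price: E pays D's bid of $92,000.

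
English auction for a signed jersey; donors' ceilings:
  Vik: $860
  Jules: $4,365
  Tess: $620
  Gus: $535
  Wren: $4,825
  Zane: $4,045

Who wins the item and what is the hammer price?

Wren wins at $4,365

Rule: the price rises until one bidder remains; the winner pays the price at which the last rival dropped out.
Sorting limits: 4,825 (Wren) > 4,365 (Jules) > 4,045 (Zane) > 860 (Vik) > 620 (Tess) > 535 (Gus)
Bidding ends when Jules exits at $4,365; Wren takes it.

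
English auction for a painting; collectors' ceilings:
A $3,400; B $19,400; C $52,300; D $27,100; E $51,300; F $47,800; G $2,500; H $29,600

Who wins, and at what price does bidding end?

C wins at $51,300

Limits in order: 52,300 (C) > 51,300 (E) > 47,800 (F) > 29,600 (H) > 27,100 (D) > 19,400 (B) > …
Once the price passes $51,300, only C is left; the hammer falls at E's limit of $51,300.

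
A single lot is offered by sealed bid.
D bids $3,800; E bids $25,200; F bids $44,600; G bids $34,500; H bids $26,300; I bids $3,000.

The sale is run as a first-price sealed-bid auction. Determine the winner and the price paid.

First-price sealed-bid auction: the highest bidder wins and pays their own bid.
Bids in order: 44,600 (F) > 34,500 (G) > 26,300 (H) > 25,200 (E) > 3,800 (D) > 3,000 (I)
F is highest → pays own bid, $44,600.

F pays $44,600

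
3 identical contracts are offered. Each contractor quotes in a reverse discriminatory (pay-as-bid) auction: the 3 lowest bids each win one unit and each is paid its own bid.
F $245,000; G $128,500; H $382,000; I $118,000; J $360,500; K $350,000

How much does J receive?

Bids ranked low→high: 118,000 (I), 128,500 (G), 245,000 (F), 350,000 (K), 360,500 (J), …
Winners (3 units): I, G, F.
J does not win → $0.

J is paid $0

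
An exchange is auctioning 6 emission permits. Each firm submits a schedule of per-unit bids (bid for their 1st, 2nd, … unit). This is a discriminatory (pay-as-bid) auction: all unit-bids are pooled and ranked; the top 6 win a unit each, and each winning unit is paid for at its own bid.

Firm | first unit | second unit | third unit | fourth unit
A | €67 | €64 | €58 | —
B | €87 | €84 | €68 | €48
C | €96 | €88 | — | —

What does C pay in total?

Merging the schedules and taking the best 6: 96 (C-1), 88 (C-2), 87 (B-1), 84 (B-2), 68 (B-3), 67 (A-1)
Next rejected bid: €64 (not a price — pay-as-bid).
C's winning unit-bids: 96 + 88 = €184.

C pays €184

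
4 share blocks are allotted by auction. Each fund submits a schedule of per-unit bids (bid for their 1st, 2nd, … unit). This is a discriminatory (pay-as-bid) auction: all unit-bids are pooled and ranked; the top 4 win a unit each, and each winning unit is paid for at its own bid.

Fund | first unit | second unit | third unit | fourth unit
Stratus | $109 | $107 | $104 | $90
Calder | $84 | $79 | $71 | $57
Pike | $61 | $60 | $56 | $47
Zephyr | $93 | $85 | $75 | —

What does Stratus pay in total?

Pooled unit-bids ranked (top 4): 109 (Stratus-1), 107 (Stratus-2), 104 (Stratus-3), 93 (Zephyr-1)
Next rejected bid: $90 (not a price — pay-as-bid).
Stratus's winning unit-bids: 109 + 107 + 104 = $320.

Stratus pays $320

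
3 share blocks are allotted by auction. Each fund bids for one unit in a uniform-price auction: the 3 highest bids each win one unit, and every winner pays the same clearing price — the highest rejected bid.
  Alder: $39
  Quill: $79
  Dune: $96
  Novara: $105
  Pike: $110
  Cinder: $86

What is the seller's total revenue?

Bids ranked high→low: 110 (Pike), 105 (Novara), 96 (Dune), 86 (Cinder), 79 (Quill), …
The 3 highest are Pike, Novara, Dune.
First losing bid is Cinder's $86, which sets the uniform price.
Total revenue = 3 × $86 = $258.

Total revenue: $258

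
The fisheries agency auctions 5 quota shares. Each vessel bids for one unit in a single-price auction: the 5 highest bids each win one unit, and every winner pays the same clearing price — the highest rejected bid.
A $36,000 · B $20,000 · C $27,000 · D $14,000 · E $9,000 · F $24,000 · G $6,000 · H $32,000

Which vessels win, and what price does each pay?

A, H, C, F, B; each pays $14,000

Bids ranked high→low: 36,000 (A), 32,000 (H), 27,000 (C), 24,000 (F), 20,000 (B), 14,000 (D), 9,000 (E), …
Top 5: A, H, C, F, B.
First losing bid is D's $14,000, which sets the uniform price.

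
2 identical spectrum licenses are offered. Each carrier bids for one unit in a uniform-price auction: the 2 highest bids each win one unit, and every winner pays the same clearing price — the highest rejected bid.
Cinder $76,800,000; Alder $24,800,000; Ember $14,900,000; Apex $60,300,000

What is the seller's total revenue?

Sorting: 76,800,000 (Cinder), 60,300,000 (Apex), 24,800,000 (Alder), 14,900,000 (Ember)
Top 2: Cinder, Apex.
First losing bid is Alder's $24,800,000, which sets the uniform price.
Total revenue = 2 × $24,800,000 = $49,600,000.

Total revenue: $49,600,000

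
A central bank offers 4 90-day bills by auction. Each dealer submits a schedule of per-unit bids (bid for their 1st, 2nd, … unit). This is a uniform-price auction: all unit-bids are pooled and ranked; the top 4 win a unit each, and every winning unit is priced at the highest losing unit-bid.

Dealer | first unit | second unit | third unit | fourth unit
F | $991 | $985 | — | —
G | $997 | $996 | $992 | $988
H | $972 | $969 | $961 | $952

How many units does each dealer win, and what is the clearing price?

Merging the schedules and taking the best 4: 997 (G-1), 996 (G-2), 992 (G-3), 991 (F-1)
Highest rejected unit-bid = $988.
Allocation: F 1, G 3.

F 1, G 3; clearing price $988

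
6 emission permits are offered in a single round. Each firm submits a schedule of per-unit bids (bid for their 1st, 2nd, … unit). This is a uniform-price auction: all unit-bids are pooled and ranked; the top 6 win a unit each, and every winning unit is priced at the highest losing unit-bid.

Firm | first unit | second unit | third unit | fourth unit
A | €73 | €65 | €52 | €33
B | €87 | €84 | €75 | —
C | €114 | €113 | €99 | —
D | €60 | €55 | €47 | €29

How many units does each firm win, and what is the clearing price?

B 3, C 3; clearing price €73

Merging the schedules and taking the best 6: 114 (C-1), 113 (C-2), 99 (C-3), 87 (B-1), 84 (B-2), 75 (B-3)
First bid not allocated: €73.
Allocation: B 3, C 3.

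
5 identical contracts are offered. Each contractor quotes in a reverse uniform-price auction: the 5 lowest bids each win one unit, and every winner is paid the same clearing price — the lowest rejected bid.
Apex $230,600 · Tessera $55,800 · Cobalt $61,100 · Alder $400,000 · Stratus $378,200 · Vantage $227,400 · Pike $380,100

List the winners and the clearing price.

Tessera, Cobalt, Vantage, Apex, Stratus; each is paid $380,100

Ordering the bids: 55,800 (Tessera), 61,100 (Cobalt), 227,400 (Vantage), 230,600 (Apex), 378,200 (Stratus), 380,100 (Pike), 400,000 (Alder)
Winners (5 units): Tessera, Cobalt, Vantage, Apex, Stratus.
First losing bid is Pike's $380,100, which sets the uniform price.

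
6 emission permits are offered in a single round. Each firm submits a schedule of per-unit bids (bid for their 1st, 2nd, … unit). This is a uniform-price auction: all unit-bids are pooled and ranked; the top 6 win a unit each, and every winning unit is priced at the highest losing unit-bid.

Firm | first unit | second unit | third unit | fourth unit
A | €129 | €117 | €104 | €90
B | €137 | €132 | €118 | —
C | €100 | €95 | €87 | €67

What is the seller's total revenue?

All unit-bids, highest first — top 6: 137 (B-1), 132 (B-2), 129 (A-1), 118 (B-3), 117 (A-2), 104 (A-3)
First bid not allocated: €100.
Allocation: A 3, B 3. Every unit priced at €100.
Revenue = 6 × 100 = €600.

Total revenue: €600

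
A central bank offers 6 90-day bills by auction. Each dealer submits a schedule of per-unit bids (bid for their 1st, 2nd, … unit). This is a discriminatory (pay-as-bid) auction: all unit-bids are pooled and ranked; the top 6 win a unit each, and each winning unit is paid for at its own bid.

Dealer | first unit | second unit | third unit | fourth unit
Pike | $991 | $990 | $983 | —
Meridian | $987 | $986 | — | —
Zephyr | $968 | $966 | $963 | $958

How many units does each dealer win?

Merging the schedules and taking the best 6: 991 (Pike-1), 990 (Pike-2), 987 (Meridian-1), 986 (Meridian-2), 983 (Pike-3), 968 (Zephyr-1)
Next rejected bid: $966 (not a price — pay-as-bid).
Allocation: Meridian 2, Pike 3, Zephyr 1.

Meridian 2, Pike 3, Zephyr 1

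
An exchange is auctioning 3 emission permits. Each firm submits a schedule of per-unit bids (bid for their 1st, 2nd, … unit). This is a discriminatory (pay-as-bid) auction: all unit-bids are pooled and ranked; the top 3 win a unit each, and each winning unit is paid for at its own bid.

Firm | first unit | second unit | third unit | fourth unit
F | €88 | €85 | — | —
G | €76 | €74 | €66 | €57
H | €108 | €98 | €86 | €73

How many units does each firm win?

F 1, H 2

Pooled unit-bids ranked (top 3): 108 (H-1), 98 (H-2), 88 (F-1)
Next rejected bid: €86 (not a price — pay-as-bid).
Allocation: F 1, H 2.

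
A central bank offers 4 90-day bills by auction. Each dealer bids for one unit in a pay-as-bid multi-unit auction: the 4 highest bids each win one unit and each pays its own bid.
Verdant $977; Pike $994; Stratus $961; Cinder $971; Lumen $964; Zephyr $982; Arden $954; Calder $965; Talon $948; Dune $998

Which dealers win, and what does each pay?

Dune $998, Pike $994, Zephyr $982, Verdant $977

Sorting: 998 (Dune), 994 (Pike), 982 (Zephyr), 977 (Verdant), 971 (Cinder), 965 (Calder), …
Winners (4 units): Dune, Pike, Zephyr, Verdant.
Each winner pays its own bid: Dune $998, Pike $994, Zephyr $982, Verdant $977.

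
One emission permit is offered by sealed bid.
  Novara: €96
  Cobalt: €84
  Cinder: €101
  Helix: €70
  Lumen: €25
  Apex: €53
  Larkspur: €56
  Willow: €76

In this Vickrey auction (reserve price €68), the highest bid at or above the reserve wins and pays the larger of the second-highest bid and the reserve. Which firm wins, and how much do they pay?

Rule: the highest bid at or above the reserve wins and pays the larger of the second-highest bid and the reserve.
Bids in order: 101 (Cinder) > 96 (Novara) > 84 (Cobalt) > 76 (Willow) > 70 (Helix) > 56 (Larkspur) > …
Cinder has the top bid at or above the reserve (€101).
Second-highest bid €96 exceeds the reserve €68 → payment €96.

Cinder pays €96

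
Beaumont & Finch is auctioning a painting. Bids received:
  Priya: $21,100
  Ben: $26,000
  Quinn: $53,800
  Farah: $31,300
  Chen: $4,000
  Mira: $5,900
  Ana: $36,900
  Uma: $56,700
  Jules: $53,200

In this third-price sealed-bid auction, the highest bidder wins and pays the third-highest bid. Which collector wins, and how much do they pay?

Sorting bids: 56,700 (Uma) > 53,800 (Quinn) > 53,200 (Jules) > 36,900 (Ana) > 31,300 (Farah) > 26,000 (Ben) > …
Uma wins; payment is bid #3 in the ranking = $53,200.

Uma pays $53,200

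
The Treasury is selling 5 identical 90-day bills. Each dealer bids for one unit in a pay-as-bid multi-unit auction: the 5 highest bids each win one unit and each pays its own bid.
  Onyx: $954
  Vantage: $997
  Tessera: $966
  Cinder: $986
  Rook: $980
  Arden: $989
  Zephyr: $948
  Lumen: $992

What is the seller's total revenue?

Total revenue: $4,944

Bids ranked high→low: 997 (Vantage), 992 (Lumen), 989 (Arden), 986 (Cinder), 980 (Rook), 966 (Tessera), 954 (Onyx), …
Top 5: Vantage, Lumen, Arden, Cinder, Rook.
Total revenue = 997 + 992 + 989 + 986 + 980 = $4,944.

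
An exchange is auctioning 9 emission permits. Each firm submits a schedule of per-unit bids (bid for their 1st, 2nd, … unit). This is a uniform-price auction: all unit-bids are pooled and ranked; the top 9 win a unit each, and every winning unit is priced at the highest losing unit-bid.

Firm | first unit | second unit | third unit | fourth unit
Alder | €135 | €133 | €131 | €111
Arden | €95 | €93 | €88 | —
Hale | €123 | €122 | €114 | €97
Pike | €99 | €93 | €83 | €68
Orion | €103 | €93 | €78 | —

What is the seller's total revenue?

Total revenue: €873

Pooled unit-bids ranked (top 9): 135 (Alder-1), 133 (Alder-2), 131 (Alder-3), 123 (Hale-1), 122 (Hale-2), 114 (Hale-3), 111 (Alder-4), 103 (Orion-1), 99 (Pike-1)
The (k+1)-th unit-bid is €97.
Allocation: Alder 4, Hale 3, Orion 1, Pike 1. Every unit priced at €97.
Revenue = 9 × 97 = €873.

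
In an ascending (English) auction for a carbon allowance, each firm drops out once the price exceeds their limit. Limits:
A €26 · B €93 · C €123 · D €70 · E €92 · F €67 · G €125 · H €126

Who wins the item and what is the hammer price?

H wins at €125

Limits in order: 126 (H) > 125 (G) > 123 (C) > 93 (B) > 92 (E) > 70 (D) > …
Bidding ends when G exits at €125; H takes it.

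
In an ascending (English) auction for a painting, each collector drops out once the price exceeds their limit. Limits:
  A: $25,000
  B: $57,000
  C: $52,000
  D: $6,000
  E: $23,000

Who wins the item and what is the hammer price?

Rule: the price rises until one bidder remains; the winner pays the price at which the last rival dropped out.
Limits ranked: 57,000 (B) > 52,000 (C) > 25,000 (A) > 23,000 (E) > 6,000 (D)
C is the last rival to drop out, at $52,000; B remains and wins at that price.

B wins at $52,000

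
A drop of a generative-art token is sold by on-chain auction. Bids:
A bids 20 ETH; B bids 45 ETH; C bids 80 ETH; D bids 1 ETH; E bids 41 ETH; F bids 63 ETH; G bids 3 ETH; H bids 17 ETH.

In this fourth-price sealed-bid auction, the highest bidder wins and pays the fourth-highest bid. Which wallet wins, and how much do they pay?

Rule: the highest bidder wins and pays the fourth-highest bid.
Bids in order: 80 (C) > 63 (F) > 45 (B) > 41 (E) > 20 (A) > 17 (H) > …
C wins; payment is bid #4 in the ranking = 41 ETH.

C pays 41 ETH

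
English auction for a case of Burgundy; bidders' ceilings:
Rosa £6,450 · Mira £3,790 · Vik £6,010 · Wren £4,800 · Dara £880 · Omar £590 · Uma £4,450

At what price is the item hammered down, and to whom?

Limits in order: 6,450 (Rosa) > 6,010 (Vik) > 4,800 (Wren) > 4,450 (Uma) > 3,790 (Mira) > 880 (Dara) > …
Once the price passes £6,010, only Rosa is left; the hammer falls at Vik's limit of £6,010.

Rosa wins at £6,010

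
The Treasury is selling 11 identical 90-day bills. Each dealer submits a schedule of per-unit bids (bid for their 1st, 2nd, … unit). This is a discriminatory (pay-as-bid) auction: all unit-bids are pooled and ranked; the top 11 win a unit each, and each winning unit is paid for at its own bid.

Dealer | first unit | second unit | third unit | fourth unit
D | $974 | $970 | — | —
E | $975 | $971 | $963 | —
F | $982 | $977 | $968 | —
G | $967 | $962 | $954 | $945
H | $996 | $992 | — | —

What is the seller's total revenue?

Merging the schedules and taking the best 11: 996 (H-1), 992 (H-2), 982 (F-1), 977 (F-2), 975 (E-1), 974 (D-1), 971 (E-2), 970 (D-2), 968 (F-3), 967 (G-1), 963 (E-3)
Next rejected bid: $962 (not a price — pay-as-bid).
Each winning unit pays its own bid.
Revenue = 996 + 992 + 982 + 977 + 975 + 974 + 971 + 970 + 968 + 967 + 963 = $10,735.

Total revenue: $10,735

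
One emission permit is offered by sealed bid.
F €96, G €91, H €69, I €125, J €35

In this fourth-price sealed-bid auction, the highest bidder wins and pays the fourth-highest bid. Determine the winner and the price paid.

Sorting bids: 125 (I) > 96 (F) > 91 (G) > 69 (H) > 35 (J)
I is highest; pays the fourth-highest bid, €69.

I pays €69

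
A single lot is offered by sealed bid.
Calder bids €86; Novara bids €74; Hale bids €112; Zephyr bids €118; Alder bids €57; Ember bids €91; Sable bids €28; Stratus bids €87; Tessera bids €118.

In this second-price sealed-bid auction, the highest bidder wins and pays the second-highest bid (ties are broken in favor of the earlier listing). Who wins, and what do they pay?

Bids ranked: 118 (Zephyr) > 118 (Tessera) > 112 (Hale) > 91 (Ember) > 87 (Stratus) > 86 (Calder) > …
Zephyr and Tessera tie at €118; tie-break gives it to Zephyr.
Second-price: Zephyr pays Tessera's bid of €118.

Zephyr pays €118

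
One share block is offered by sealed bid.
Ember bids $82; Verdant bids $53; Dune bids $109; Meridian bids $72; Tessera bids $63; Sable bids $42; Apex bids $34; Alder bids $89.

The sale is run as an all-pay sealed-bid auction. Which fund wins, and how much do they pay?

All-pay sealed-bid auction: the highest bidder wins the item, but every bidder pays their own bid.
Bids ranked: 109 (Dune) > 89 (Alder) > 82 (Ember) > 72 (Meridian) > 63 (Tessera) > 53 (Verdant) > …
Dune is highest and takes the item; every bidder forfeits their bid.

Dune pays $109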